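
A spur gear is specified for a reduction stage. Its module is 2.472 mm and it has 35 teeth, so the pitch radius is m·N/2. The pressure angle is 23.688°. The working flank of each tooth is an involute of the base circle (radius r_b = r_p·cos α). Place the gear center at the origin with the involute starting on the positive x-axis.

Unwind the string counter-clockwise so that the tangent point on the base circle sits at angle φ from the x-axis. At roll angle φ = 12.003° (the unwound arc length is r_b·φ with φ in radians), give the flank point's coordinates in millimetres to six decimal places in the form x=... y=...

pitch radius r_p = m·N/2 = 2.472·35/2 = 43.260000
base radius r_b = r_p·cos α = 43.260000·cos 23.688° = 39.615205
roll angle φ = 12.003° = 0.20949187 rad
x = r_b·(cos φ + φ·sin φ) = 39.615205·(0.97813671 + 0.20949187·0.20796291) = 40.474983
y = r_b·(sin φ − φ·cos φ) = 39.615205·(0.20796291 − 0.20949187·0.97813671) = 0.120875

x=40.474983 y=0.120875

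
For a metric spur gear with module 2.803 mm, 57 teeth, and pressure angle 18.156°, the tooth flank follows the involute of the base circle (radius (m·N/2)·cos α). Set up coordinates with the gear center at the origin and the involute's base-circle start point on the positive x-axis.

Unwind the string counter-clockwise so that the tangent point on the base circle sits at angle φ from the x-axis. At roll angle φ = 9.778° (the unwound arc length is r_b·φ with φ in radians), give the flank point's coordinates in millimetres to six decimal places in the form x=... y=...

x=77.005479 y=0.125396

pitch radius r_p = m·N/2 = 2.803·57/2 = 79.885500
base radius r_b = r_p·cos α = 79.885500·cos 18.156° = 75.908131
roll angle φ = 9.778° = 0.17065829 rad
x = r_b·(cos φ + φ·sin φ) = 75.908131·(0.98547318 + 0.17065829·0.16983112) = 77.005479
y = r_b·(sin φ − φ·cos φ) = 75.908131·(0.16983112 − 0.17065829·0.98547318) = 0.125396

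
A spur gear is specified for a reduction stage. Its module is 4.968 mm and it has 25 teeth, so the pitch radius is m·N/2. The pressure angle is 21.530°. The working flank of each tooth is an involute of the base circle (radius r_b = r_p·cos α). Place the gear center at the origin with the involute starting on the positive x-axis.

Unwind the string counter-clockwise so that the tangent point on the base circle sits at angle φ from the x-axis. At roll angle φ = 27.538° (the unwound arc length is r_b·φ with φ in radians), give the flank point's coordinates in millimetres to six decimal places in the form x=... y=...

x=64.058801 y=2.088922

pitch radius r_p = m·N/2 = 4.968·25/2 = 62.100000
base radius r_b = r_p·cos α = 62.100000·cos 21.530° = 57.767006
roll angle φ = 27.538° = 0.48062877 rad
x = r_b·(cos φ + φ·sin φ) = 57.767006·(0.88670439 + 0.48062877·0.46233680) = 64.058801
y = r_b·(sin φ − φ·cos φ) = 57.767006·(0.46233680 − 0.48062877·0.88670439) = 2.088922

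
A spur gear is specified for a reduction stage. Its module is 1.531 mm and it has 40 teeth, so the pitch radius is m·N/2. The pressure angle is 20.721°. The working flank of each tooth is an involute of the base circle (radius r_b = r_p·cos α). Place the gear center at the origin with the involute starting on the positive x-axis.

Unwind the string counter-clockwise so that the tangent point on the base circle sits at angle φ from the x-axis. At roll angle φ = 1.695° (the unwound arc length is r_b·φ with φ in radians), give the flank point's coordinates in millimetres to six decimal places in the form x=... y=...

x=28.651857 y=0.000247

pitch radius r_p = m·N/2 = 1.531·40/2 = 30.620000
base radius r_b = r_p·cos α = 30.620000·cos 20.721° = 28.639327
roll angle φ = 1.695° = 0.02958333 rad
x = r_b·(cos φ + φ·sin φ) = 28.639327·(0.99956245 + 0.02958333·0.02957902) = 28.651857
y = r_b·(sin φ − φ·cos φ) = 28.639327·(0.02957902 − 0.02958333·0.99956245) = 0.000247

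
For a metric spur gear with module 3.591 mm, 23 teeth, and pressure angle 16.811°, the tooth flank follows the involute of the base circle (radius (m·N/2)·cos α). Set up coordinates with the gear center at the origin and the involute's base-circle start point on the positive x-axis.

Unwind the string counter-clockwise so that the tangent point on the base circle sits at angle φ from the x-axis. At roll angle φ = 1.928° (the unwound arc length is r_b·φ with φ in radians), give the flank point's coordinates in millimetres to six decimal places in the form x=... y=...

pitch radius r_p = m·N/2 = 3.591·23/2 = 41.296500
base radius r_b = r_p·cos α = 41.296500·cos 16.811° = 39.531652
roll angle φ = 1.928° = 0.03364995 rad
x = r_b·(cos φ + φ·sin φ) = 39.531652·(0.99943389 + 0.03364995·0.03364360) = 39.554027
y = r_b·(sin φ − φ·cos φ) = 39.531652·(0.03364360 − 0.03364995·0.99943389) = 0.000502

x=39.554027 y=0.000502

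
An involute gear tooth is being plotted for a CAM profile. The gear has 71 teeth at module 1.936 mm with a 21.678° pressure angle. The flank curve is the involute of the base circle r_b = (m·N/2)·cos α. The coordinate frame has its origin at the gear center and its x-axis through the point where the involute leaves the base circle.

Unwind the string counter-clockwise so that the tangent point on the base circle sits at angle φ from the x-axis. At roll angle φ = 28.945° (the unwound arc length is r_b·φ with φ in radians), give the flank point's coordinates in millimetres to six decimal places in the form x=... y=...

x=71.504365 y=2.675376

pitch radius r_p = m·N/2 = 1.936·71/2 = 68.728000
base radius r_b = r_p·cos α = 68.728000·cos 21.678° = 63.867176
roll angle φ = 28.945° = 0.50518555 rad
x = r_b·(cos φ + φ·sin φ) = 63.867176·(0.87508469 + 0.50518555·0.48396982) = 71.504365
y = r_b·(sin φ − φ·cos φ) = 63.867176·(0.48396982 − 0.50518555·0.87508469) = 2.675376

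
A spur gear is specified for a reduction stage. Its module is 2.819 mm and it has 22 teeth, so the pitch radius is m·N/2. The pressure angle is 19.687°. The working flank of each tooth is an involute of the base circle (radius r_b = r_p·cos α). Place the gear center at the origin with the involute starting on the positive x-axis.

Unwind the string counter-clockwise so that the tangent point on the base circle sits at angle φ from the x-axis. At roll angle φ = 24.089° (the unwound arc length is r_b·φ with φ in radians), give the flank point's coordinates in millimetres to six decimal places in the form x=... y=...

pitch radius r_p = m·N/2 = 2.819·22/2 = 31.009000
base radius r_b = r_p·cos α = 31.009000·cos 19.687° = 29.196431
roll angle φ = 24.089° = 0.42043236 rad
x = r_b·(cos φ + φ·sin φ) = 29.196431·(0.91291255 + 0.42043236·0.40815520) = 31.663944
y = r_b·(sin φ − φ·cos φ) = 29.196431·(0.40815520 − 0.42043236·0.91291255) = 0.710560

x=31.663944 y=0.710560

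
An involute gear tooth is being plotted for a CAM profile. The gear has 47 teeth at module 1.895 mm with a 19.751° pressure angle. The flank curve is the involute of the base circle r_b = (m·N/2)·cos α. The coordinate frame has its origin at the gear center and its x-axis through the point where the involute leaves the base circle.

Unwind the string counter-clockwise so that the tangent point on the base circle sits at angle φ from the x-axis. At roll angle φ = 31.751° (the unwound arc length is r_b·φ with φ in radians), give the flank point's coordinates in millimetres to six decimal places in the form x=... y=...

pitch radius r_p = m·N/2 = 1.895·47/2 = 44.532500
base radius r_b = r_p·cos α = 44.532500·cos 19.751° = 41.912658
roll angle φ = 31.751° = 0.55415949 rad
x = r_b·(cos φ + φ·sin φ) = 41.912658·(0.85034304 + 0.55415949·0.52622877) = 47.862483
y = r_b·(sin φ − φ·cos φ) = 41.912658·(0.52622877 − 0.55415949·0.85034304) = 2.305326

x=47.862483 y=2.305326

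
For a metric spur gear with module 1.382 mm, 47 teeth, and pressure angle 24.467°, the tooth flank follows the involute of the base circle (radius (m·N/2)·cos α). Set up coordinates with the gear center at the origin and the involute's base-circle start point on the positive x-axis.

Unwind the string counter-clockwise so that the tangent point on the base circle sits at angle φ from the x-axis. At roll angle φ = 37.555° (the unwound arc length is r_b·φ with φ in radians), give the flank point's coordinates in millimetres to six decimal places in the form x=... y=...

x=35.244629 y=2.657373

pitch radius r_p = m·N/2 = 1.382·47/2 = 32.477000
base radius r_b = r_p·cos α = 32.477000·cos 24.467° = 29.560564
roll angle φ = 37.555° = 0.65545840 rad
x = r_b·(cos φ + φ·sin φ) = 29.560564·(0.79276861 + 0.65545840·0.60952271) = 35.244629
y = r_b·(sin φ − φ·cos φ) = 29.560564·(0.60952271 − 0.65545840·0.79276861) = 2.657373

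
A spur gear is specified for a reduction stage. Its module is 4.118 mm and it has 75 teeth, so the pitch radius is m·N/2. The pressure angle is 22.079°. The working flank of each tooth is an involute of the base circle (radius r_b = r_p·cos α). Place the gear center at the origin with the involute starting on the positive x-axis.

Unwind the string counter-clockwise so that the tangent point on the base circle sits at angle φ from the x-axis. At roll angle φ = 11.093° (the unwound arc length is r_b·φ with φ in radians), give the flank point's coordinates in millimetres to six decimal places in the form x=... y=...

x=145.757418 y=0.344882

pitch radius r_p = m·N/2 = 4.118·75/2 = 154.425000
base radius r_b = r_p·cos α = 154.425000·cos 22.079° = 143.100468
roll angle φ = 11.093° = 0.19360937 rad
x = r_b·(cos φ + φ·sin φ) = 143.100468·(0.98131618 + 0.19360937·0.19240208) = 145.757418
y = r_b·(sin φ − φ·cos φ) = 143.100468·(0.19240208 − 0.19360937·0.98131618) = 0.344882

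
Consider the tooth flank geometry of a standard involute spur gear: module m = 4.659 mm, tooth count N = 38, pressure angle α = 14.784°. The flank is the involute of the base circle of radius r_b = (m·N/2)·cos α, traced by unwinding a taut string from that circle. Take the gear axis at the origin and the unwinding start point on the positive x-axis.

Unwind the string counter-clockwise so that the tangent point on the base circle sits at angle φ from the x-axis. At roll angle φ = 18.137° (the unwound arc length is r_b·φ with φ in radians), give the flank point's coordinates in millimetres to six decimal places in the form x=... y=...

x=89.771916 y=0.895931

pitch radius r_p = m·N/2 = 4.659·38/2 = 88.521000
base radius r_b = r_p·cos α = 88.521000·cos 14.784° = 85.590484
roll angle φ = 18.137° = 0.31655037 rad
x = r_b·(cos φ + φ·sin φ) = 85.590484·(0.95031491 + 0.31655037·0.31129018) = 89.771916
y = r_b·(sin φ − φ·cos φ) = 85.590484·(0.31129018 − 0.31655037·0.95031491) = 0.895931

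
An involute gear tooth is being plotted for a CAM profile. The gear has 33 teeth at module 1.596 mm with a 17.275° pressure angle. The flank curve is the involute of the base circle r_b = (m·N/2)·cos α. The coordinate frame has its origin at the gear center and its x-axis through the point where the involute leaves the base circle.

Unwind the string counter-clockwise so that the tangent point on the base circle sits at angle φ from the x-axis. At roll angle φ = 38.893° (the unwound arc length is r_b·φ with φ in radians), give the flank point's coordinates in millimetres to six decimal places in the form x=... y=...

x=30.289051 y=2.502940

pitch radius r_p = m·N/2 = 1.596·33/2 = 26.334000
base radius r_b = r_p·cos α = 26.334000·cos 17.275° = 25.146085
roll angle φ = 38.893° = 0.67881091 rad
x = r_b·(cos φ + φ·sin φ) = 25.146085·(0.77831986 + 0.67881091·0.62786797) = 30.289051
y = r_b·(sin φ − φ·cos φ) = 25.146085·(0.62786797 − 0.67881091·0.77831986) = 2.502940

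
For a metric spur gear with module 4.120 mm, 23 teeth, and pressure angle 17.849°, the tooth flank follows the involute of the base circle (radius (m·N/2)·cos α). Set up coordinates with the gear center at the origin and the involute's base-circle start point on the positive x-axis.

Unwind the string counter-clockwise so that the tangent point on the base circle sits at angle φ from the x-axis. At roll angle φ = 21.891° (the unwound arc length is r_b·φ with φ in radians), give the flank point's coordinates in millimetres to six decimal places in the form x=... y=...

x=48.272083 y=0.826278

pitch radius r_p = m·N/2 = 4.120·23/2 = 47.380000
base radius r_b = r_p·cos α = 47.380000·cos 17.849° = 45.099487
roll angle φ = 21.891° = 0.38207003 rad
x = r_b·(cos φ + φ·sin φ) = 45.099487·(0.92789483 + 0.38207003·0.37284203) = 48.272083
y = r_b·(sin φ − φ·cos φ) = 45.099487·(0.37284203 − 0.38207003·0.92789483) = 0.826278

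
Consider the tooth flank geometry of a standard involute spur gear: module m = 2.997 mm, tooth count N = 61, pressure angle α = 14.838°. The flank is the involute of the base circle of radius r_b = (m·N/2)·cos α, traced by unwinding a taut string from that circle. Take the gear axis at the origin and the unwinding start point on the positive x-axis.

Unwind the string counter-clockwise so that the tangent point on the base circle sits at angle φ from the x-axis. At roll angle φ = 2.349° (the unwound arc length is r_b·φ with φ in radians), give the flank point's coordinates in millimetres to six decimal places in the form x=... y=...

pitch radius r_p = m·N/2 = 2.997·61/2 = 91.408500
base radius r_b = r_p·cos α = 91.408500·cos 14.838° = 88.360370
roll angle φ = 2.349° = 0.04099778 rad
x = r_b·(cos φ + φ·sin φ) = 88.360370·(0.99915971 + 0.04099778·0.04098630) = 88.434598
y = r_b·(sin φ − φ·cos φ) = 88.360370·(0.04098630 − 0.04099778·0.99915971) = 0.002029

x=88.434598 y=0.002029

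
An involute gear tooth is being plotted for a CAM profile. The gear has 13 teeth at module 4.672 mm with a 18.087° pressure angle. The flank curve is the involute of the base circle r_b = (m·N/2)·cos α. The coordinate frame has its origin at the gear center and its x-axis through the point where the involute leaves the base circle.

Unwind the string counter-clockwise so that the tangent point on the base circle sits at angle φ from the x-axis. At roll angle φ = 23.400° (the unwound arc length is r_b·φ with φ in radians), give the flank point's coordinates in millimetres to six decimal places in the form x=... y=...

pitch radius r_p = m·N/2 = 4.672·13/2 = 30.368000
base radius r_b = r_p·cos α = 30.368000·cos 18.087° = 28.867402
roll angle φ = 23.400° = 0.40840704 rad
x = r_b·(cos φ + φ·sin φ) = 28.867402·(0.91775463 + 0.40840704·0.39714789) = 31.175426
y = r_b·(sin φ − φ·cos φ) = 28.867402·(0.39714789 − 0.40840704·0.91775463) = 0.644622

x=31.175426 y=0.644622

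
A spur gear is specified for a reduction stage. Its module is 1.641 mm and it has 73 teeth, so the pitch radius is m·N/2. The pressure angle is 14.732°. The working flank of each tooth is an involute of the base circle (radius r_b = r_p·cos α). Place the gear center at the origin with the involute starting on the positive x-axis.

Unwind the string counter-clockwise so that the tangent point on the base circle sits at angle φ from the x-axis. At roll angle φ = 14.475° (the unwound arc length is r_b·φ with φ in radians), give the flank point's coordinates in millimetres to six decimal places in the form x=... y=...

x=59.746677 y=0.309369

pitch radius r_p = m·N/2 = 1.641·73/2 = 59.896500
base radius r_b = r_p·cos α = 59.896500·cos 14.732° = 57.927455
roll angle φ = 14.475° = 0.25263641 rad
x = r_b·(cos φ + φ·sin φ) = 57.927455·(0.96825680 + 0.25263641·0.24995755) = 59.746677
y = r_b·(sin φ − φ·cos φ) = 57.927455·(0.24995755 − 0.25263641·0.96825680) = 0.309369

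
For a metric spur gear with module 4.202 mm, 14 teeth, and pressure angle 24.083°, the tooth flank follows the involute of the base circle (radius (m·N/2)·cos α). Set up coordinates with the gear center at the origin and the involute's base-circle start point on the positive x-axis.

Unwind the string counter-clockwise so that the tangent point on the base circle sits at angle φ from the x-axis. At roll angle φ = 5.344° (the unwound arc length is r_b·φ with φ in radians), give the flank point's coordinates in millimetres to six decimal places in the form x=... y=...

pitch radius r_p = m·N/2 = 4.202·14/2 = 29.414000
base radius r_b = r_p·cos α = 29.414000·cos 24.083° = 26.853667
roll angle φ = 5.344° = 0.09327040 rad
x = r_b·(cos φ + φ·sin φ) = 26.853667·(0.99565347 + 0.09327040·0.09313522) = 26.970218
y = r_b·(sin φ − φ·cos φ) = 26.853667·(0.09313522 − 0.09327040·0.99565347) = 0.007257

x=26.970218 y=0.007257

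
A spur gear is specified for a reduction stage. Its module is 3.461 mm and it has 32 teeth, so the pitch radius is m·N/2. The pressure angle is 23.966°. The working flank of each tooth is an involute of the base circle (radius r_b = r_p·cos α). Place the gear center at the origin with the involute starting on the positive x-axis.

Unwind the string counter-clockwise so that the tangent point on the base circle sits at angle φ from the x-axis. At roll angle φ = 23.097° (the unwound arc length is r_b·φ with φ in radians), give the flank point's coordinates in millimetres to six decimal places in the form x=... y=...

x=54.547835 y=1.087101

pitch radius r_p = m·N/2 = 3.461·32/2 = 55.376000
base radius r_b = r_p·cos α = 55.376000·cos 23.966° = 50.601850
roll angle φ = 23.097° = 0.40311870 rad
x = r_b·(cos φ + φ·sin φ) = 50.601850·(0.91984204 + 0.40311870·0.39228895) = 54.547835
y = r_b·(sin φ − φ·cos φ) = 50.601850·(0.39228895 − 0.40311870·0.91984204) = 1.087101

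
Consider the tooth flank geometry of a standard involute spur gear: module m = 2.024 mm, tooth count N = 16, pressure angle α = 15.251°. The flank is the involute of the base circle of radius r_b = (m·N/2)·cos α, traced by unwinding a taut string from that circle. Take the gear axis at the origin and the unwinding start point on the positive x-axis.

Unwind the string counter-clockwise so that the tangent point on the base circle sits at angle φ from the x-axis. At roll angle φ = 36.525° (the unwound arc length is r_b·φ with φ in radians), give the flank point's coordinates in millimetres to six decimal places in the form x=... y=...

x=18.480690 y=1.294967

pitch radius r_p = m·N/2 = 2.024·16/2 = 16.192000
base radius r_b = r_p·cos α = 16.192000·cos 15.251° = 15.621762
roll angle φ = 36.525° = 0.63748151 rad
x = r_b·(cos φ + φ·sin φ) = 15.621762·(0.80359724 + 0.63748151·0.59517348) = 18.480690
y = r_b·(sin φ − φ·cos φ) = 15.621762·(0.59517348 − 0.63748151·0.80359724) = 1.294967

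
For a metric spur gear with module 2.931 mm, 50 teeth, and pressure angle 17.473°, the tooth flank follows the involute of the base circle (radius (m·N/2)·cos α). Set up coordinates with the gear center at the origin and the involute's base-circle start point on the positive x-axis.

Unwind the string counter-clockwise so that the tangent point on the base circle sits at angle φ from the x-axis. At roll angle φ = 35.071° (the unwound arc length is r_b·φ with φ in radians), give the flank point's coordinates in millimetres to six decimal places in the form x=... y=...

x=81.786474 y=5.145591

pitch radius r_p = m·N/2 = 2.931·50/2 = 73.275000
base radius r_b = r_p·cos α = 73.275000·cos 17.473° = 69.893985
roll angle φ = 35.071° = 0.61210442 rad
x = r_b·(cos φ + φ·sin φ) = 69.893985·(0.81844065 + 0.61210442·0.57459108) = 81.786474
y = r_b·(sin φ − φ·cos φ) = 69.893985·(0.57459108 − 0.61210442·0.81844065) = 5.145591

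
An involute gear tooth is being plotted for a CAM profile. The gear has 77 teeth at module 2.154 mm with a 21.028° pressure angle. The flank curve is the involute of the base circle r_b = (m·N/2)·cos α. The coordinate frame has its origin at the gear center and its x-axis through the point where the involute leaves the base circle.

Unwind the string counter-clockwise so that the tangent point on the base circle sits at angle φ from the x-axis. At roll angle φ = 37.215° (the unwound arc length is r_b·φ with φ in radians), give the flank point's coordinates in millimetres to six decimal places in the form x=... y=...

x=92.052326 y=6.776534

pitch radius r_p = m·N/2 = 2.154·77/2 = 82.929000
base radius r_b = r_p·cos α = 82.929000·cos 21.028° = 77.406358
roll angle φ = 37.215° = 0.64952428 rad
x = r_b·(cos φ + φ·sin φ) = 77.406358·(0.79637161 + 0.64952428·0.60480763) = 92.052326
y = r_b·(sin φ − φ·cos φ) = 77.406358·(0.60480763 − 0.64952428·0.79637161) = 6.776534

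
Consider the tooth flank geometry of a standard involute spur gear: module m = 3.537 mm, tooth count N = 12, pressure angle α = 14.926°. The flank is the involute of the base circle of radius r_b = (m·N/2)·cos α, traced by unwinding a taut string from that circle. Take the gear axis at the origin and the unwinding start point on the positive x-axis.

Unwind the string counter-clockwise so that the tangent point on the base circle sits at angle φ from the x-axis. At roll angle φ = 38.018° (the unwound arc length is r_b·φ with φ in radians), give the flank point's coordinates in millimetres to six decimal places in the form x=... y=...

pitch radius r_p = m·N/2 = 3.537·12/2 = 21.222000
base radius r_b = r_p·cos α = 21.222000·cos 14.926° = 20.505955
roll angle φ = 38.018° = 0.66353928 rad
x = r_b·(cos φ + φ·sin φ) = 20.505955·(0.78781730 + 0.66353928·0.61590901) = 24.535316
y = r_b·(sin φ − φ·cos φ) = 20.505955·(0.61590901 − 0.66353928·0.78781730) = 1.910361

x=24.535316 y=1.910361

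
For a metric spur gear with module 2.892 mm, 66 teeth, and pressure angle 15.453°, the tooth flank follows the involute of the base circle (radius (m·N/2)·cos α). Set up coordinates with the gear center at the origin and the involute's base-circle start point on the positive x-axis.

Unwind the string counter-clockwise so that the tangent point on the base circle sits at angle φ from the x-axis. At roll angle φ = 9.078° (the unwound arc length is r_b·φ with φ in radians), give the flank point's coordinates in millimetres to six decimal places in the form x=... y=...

pitch radius r_p = m·N/2 = 2.892·66/2 = 95.436000
base radius r_b = r_p·cos α = 95.436000·cos 15.453° = 91.985926
roll angle φ = 9.078° = 0.15844099 rad
x = r_b·(cos φ + φ·sin φ) = 91.985926·(0.98747446 + 0.15844099·0.15777892) = 93.133277
y = r_b·(sin φ − φ·cos φ) = 91.985926·(0.15777892 − 0.15844099·0.98747446) = 0.121650

x=93.133277 y=0.121650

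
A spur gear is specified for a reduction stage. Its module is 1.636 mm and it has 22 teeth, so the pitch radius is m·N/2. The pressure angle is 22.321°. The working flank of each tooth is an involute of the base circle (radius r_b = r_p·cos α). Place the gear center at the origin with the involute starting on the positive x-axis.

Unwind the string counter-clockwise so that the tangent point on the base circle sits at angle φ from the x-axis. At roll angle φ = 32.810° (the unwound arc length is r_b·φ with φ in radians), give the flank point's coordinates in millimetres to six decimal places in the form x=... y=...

x=19.157378 y=1.008258

pitch radius r_p = m·N/2 = 1.636·22/2 = 17.996000
base radius r_b = r_p·cos α = 17.996000·cos 22.321° = 16.647570
roll angle φ = 32.810° = 0.57264253 rad
x = r_b·(cos φ + φ·sin φ) = 16.647570·(0.84047204 + 0.57264253·0.54185491) = 19.157378
y = r_b·(sin φ − φ·cos φ) = 16.647570·(0.54185491 − 0.57264253·0.84047204) = 1.008258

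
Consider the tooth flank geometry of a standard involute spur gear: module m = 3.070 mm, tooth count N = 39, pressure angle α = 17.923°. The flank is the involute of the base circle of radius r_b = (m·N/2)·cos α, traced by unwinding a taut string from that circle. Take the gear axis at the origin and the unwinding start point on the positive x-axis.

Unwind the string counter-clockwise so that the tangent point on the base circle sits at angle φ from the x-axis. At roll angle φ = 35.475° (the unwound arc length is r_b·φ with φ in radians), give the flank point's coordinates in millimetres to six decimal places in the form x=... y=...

pitch radius r_p = m·N/2 = 3.070·39/2 = 59.865000
base radius r_b = r_p·cos α = 59.865000·cos 17.923° = 56.959808
roll angle φ = 35.475° = 0.61915555 rad
x = r_b·(cos φ + φ·sin φ) = 56.959808·(0.81436882 + 0.61915555·0.58034768) = 66.853403
y = r_b·(sin φ − φ·cos φ) = 56.959808·(0.58034768 − 0.61915555·0.81436882) = 4.336162

x=66.853403 y=4.336162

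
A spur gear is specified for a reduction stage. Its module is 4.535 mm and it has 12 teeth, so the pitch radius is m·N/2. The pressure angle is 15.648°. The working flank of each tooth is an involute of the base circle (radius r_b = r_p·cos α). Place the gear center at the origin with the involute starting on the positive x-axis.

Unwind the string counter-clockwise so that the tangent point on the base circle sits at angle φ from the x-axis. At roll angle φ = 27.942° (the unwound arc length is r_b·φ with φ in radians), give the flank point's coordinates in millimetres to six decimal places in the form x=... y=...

x=29.134465 y=0.989112

pitch radius r_p = m·N/2 = 4.535·12/2 = 27.210000
base radius r_b = r_p·cos α = 27.210000·cos 15.648° = 26.201514
roll angle φ = 27.942° = 0.48767990 rad
x = r_b·(cos φ + φ·sin φ) = 26.201514·(0.88342238 + 0.48767990·0.46857752) = 29.134465
y = r_b·(sin φ − φ·cos φ) = 26.201514·(0.46857752 − 0.48767990·0.88342238) = 0.989112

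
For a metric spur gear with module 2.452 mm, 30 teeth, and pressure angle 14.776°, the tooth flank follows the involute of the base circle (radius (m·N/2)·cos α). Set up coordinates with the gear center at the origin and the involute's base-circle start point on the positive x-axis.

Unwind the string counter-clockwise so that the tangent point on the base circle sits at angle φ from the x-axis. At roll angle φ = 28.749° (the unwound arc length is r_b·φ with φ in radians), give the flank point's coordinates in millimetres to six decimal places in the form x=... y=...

x=39.762726 y=1.460200

pitch radius r_p = m·N/2 = 2.452·30/2 = 36.780000
base radius r_b = r_p·cos α = 36.780000·cos 14.776° = 35.563697
roll angle φ = 28.749° = 0.50176471 rad
x = r_b·(cos φ + φ·sin φ) = 35.563697·(0.87673515 + 0.50176471·0.48097347) = 39.762726
y = r_b·(sin φ − φ·cos φ) = 35.563697·(0.48097347 − 0.50176471·0.87673515) = 1.460200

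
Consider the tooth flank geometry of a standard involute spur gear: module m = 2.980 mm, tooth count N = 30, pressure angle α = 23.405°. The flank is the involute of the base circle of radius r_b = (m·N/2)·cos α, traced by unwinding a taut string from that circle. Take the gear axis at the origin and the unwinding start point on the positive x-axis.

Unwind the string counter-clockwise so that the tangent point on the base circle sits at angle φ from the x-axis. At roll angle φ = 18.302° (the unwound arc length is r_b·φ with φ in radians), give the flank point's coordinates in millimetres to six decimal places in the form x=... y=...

pitch radius r_p = m·N/2 = 2.980·30/2 = 44.700000
base radius r_b = r_p·cos α = 44.700000·cos 23.405° = 41.022082
roll angle φ = 18.302° = 0.31943016 rad
x = r_b·(cos φ + φ·sin φ) = 41.022082·(0.94941452 + 0.31943016·0.31402560) = 43.061855
y = r_b·(sin φ − φ·cos φ) = 41.022082·(0.31402560 − 0.31943016·0.94941452) = 0.441150

x=43.061855 y=0.441150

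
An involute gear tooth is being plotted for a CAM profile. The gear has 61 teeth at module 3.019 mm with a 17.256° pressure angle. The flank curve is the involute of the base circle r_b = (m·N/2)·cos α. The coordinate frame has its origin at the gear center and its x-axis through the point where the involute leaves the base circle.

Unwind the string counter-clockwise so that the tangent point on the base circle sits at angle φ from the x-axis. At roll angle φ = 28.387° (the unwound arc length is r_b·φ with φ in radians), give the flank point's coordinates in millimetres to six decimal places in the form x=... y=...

pitch radius r_p = m·N/2 = 3.019·61/2 = 92.079500
base radius r_b = r_p·cos α = 92.079500·cos 17.256° = 87.934899
roll angle φ = 28.387° = 0.49544661 rad
x = r_b·(cos φ + φ·sin φ) = 87.934899·(0.87975647 + 0.49544661·0.47542461) = 98.074143
y = r_b·(sin φ − φ·cos φ) = 87.934899·(0.47542461 − 0.49544661·0.87975647) = 3.478023

x=98.074143 y=3.478023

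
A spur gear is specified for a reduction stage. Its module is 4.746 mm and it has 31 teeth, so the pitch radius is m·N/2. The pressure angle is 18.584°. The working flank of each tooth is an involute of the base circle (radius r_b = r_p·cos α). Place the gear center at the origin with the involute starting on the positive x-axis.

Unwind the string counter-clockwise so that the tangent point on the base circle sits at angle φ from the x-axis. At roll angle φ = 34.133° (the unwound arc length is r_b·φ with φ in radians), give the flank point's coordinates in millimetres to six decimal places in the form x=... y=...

x=81.023931 y=4.741816

pitch radius r_p = m·N/2 = 4.746·31/2 = 73.563000
base radius r_b = r_p·cos α = 73.563000·cos 18.584° = 69.727237
roll angle φ = 34.133° = 0.59573323 rad
x = r_b·(cos φ + φ·sin φ) = 69.727237·(0.82773729 + 0.59573323·0.56111583) = 81.023931
y = r_b·(sin φ − φ·cos φ) = 69.727237·(0.56111583 − 0.59573323·0.82773729) = 4.741816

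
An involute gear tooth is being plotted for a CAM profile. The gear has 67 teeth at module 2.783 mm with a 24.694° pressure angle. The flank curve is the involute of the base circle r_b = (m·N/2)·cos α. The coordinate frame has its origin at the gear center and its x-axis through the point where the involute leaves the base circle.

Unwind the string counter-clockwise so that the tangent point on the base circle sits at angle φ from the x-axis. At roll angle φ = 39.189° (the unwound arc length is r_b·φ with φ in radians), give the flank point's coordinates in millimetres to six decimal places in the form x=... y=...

pitch radius r_p = m·N/2 = 2.783·67/2 = 93.230500
base radius r_b = r_p·cos α = 93.230500·cos 24.694° = 84.704751
roll angle φ = 39.189° = 0.68397708 rad
x = r_b·(cos φ + φ·sin φ) = 84.704751·(0.77506582 + 0.68397708·0.63188051) = 102.260455
y = r_b·(sin φ − φ·cos φ) = 84.704751·(0.63188051 − 0.68397708·0.77506582) = 8.618984

x=102.260455 y=8.618984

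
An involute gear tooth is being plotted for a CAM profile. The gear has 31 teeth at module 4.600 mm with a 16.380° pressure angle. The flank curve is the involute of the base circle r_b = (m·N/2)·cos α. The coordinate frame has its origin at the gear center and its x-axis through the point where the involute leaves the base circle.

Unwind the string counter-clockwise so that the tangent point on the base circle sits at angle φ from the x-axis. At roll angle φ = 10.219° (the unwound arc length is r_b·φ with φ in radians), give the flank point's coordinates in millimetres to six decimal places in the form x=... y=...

x=69.485491 y=0.128958

pitch radius r_p = m·N/2 = 4.600·31/2 = 71.300000
base radius r_b = r_p·cos α = 71.300000·cos 16.380° = 68.406109
roll angle φ = 10.219° = 0.17835520 rad
x = r_b·(cos φ + φ·sin φ) = 68.406109·(0.98413683 + 0.17835520·0.17741110) = 69.485491
y = r_b·(sin φ − φ·cos φ) = 68.406109·(0.17741110 − 0.17835520·0.98413683) = 0.128958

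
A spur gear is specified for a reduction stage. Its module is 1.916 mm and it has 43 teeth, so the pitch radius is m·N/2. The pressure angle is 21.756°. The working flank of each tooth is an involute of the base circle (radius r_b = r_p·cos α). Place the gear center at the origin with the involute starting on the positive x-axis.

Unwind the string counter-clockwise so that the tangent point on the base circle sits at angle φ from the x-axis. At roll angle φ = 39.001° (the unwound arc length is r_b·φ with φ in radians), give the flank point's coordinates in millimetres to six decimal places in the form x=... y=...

pitch radius r_p = m·N/2 = 1.916·43/2 = 41.194000
base radius r_b = r_p·cos α = 41.194000·cos 21.756° = 38.259782
roll angle φ = 39.001° = 0.68069586 rad
x = r_b·(cos φ + φ·sin φ) = 38.259782·(0.77713498 + 0.68069586·0.62933395) = 46.122932
y = r_b·(sin φ − φ·cos φ) = 38.259782·(0.62933395 − 0.68069586·0.77713498) = 3.839040

x=46.122932 y=3.839040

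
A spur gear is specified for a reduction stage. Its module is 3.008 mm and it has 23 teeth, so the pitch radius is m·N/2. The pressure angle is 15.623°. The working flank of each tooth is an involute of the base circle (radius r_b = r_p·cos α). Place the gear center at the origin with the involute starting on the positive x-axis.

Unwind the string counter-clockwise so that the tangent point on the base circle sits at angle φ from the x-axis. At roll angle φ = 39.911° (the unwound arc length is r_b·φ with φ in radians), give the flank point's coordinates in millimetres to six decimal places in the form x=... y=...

pitch radius r_p = m·N/2 = 3.008·23/2 = 34.592000
base radius r_b = r_p·cos α = 34.592000·cos 15.623° = 33.313983
roll angle φ = 39.911° = 0.69657836 rad
x = r_b·(cos φ + φ·sin φ) = 33.313983·(0.76704199 + 0.69657836·0.64159690) = 40.441992
y = r_b·(sin φ − φ·cos φ) = 33.313983·(0.64159690 − 0.69657836·0.76704199) = 3.574326

x=40.441992 y=3.574326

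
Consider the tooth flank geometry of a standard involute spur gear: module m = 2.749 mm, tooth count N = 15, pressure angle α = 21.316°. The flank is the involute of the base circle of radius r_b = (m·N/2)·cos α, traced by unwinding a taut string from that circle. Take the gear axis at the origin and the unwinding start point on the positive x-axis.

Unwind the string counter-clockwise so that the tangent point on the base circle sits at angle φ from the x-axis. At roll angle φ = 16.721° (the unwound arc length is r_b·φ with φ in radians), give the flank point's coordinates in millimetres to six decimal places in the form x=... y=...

x=20.007637 y=0.157781

pitch radius r_p = m·N/2 = 2.749·15/2 = 20.617500
base radius r_b = r_p·cos α = 20.617500·cos 21.316° = 19.207052
roll angle φ = 16.721° = 0.29183650 rad
x = r_b·(cos φ + φ·sin φ) = 19.207052·(0.95771711 + 0.29183650·0.28771156) = 20.007637
y = r_b·(sin φ − φ·cos φ) = 19.207052·(0.28771156 − 0.29183650·0.95771711) = 0.157781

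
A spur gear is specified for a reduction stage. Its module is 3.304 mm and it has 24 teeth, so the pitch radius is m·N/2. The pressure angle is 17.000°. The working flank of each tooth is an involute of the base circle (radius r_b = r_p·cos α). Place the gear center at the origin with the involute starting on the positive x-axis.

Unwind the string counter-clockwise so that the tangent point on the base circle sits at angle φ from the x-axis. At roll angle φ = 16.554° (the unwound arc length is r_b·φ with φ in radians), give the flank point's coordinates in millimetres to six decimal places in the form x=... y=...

x=39.465215 y=0.302279

pitch radius r_p = m·N/2 = 3.304·24/2 = 39.648000
base radius r_b = r_p·cos α = 39.648000·cos 17.000° = 37.915571
roll angle φ = 16.554° = 0.28892180 rad
x = r_b·(cos φ + φ·sin φ) = 37.915571·(0.95855163 + 0.28892180·0.28491888) = 39.465215
y = r_b·(sin φ − φ·cos φ) = 37.915571·(0.28491888 − 0.28892180·0.95855163) = 0.302279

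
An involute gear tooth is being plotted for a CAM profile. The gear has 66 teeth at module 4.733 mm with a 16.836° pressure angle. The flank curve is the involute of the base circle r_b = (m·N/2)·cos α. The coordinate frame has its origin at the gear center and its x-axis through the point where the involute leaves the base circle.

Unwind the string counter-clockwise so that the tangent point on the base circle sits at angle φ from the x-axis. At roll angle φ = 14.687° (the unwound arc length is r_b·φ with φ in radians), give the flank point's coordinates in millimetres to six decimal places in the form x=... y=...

x=154.325512 y=0.833832

pitch radius r_p = m·N/2 = 4.733·66/2 = 156.189000
base radius r_b = r_p·cos α = 156.189000·cos 16.836° = 149.494381
roll angle φ = 14.687° = 0.25633651 rad
x = r_b·(cos φ + φ·sin φ) = 149.494381·(0.96732530 + 0.25633651·0.25353847) = 154.325512
y = r_b·(sin φ − φ·cos φ) = 149.494381·(0.25353847 − 0.25633651·0.96732530) = 0.833832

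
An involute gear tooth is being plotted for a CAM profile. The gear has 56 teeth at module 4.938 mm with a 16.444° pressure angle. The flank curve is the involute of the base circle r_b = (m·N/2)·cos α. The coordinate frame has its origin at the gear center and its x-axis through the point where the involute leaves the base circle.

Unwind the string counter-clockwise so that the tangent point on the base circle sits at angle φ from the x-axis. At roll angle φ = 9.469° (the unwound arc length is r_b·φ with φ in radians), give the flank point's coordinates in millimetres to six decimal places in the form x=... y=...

pitch radius r_p = m·N/2 = 4.938·56/2 = 138.264000
base radius r_b = r_p·cos α = 138.264000·cos 16.444° = 132.608569
roll angle φ = 9.469° = 0.16526523 rad
x = r_b·(cos φ + φ·sin φ) = 132.608569·(0.98637476 + 0.16526523·0.16451395) = 134.407165
y = r_b·(sin φ − φ·cos φ) = 132.608569·(0.16451395 − 0.16526523·0.98637476) = 0.198979

x=134.407165 y=0.198979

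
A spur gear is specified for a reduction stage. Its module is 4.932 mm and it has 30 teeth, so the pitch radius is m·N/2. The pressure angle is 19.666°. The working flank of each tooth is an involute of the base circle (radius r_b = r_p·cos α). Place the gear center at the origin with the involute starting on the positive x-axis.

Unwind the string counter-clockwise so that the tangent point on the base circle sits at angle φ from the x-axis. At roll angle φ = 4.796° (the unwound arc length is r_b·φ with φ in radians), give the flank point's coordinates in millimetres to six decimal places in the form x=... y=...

x=69.908410 y=0.013610

pitch radius r_p = m·N/2 = 4.932·30/2 = 73.980000
base radius r_b = r_p·cos α = 73.980000·cos 19.666° = 69.664777
roll angle φ = 4.796° = 0.08370599 rad
x = r_b·(cos φ + φ·sin φ) = 69.664777·(0.99649870 + 0.08370599·0.08360827) = 69.908410
y = r_b·(sin φ − φ·cos φ) = 69.664777·(0.08360827 − 0.08370599·0.99649870) = 0.013610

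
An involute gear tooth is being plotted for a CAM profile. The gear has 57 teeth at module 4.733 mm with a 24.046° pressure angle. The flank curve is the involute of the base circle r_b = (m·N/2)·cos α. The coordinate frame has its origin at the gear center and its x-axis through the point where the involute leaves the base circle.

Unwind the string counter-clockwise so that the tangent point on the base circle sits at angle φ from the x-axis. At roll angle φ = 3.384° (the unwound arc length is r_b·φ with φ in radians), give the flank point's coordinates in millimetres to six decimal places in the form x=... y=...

pitch radius r_p = m·N/2 = 4.733·57/2 = 134.890500
base radius r_b = r_p·cos α = 134.890500·cos 24.046° = 123.184515
roll angle φ = 3.384° = 0.05906194 rad
x = r_b·(cos φ + φ·sin φ) = 123.184515·(0.99825635 + 0.05906194·0.05902761) = 123.399181
y = r_b·(sin φ − φ·cos φ) = 123.184515·(0.05902761 − 0.05906194·0.99825635) = 0.008457

x=123.399181 y=0.008457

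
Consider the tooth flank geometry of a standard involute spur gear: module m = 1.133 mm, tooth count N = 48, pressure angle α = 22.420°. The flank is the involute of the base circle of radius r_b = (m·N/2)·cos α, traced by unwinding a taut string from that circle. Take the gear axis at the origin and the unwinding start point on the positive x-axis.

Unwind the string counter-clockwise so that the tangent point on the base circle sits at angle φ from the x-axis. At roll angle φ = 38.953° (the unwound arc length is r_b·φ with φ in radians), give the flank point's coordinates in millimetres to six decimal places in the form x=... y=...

pitch radius r_p = m·N/2 = 1.133·48/2 = 27.192000
base radius r_b = r_p·cos α = 27.192000·cos 22.420° = 25.136637
roll angle φ = 38.953° = 0.67985810 rad
x = r_b·(cos φ + φ·sin φ) = 25.136637·(0.77766193 + 0.67985810·0.62868268) = 30.291582
y = r_b·(sin φ − φ·cos φ) = 25.136637·(0.62868268 − 0.67985810·0.77766193) = 2.513234

x=30.291582 y=2.513234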